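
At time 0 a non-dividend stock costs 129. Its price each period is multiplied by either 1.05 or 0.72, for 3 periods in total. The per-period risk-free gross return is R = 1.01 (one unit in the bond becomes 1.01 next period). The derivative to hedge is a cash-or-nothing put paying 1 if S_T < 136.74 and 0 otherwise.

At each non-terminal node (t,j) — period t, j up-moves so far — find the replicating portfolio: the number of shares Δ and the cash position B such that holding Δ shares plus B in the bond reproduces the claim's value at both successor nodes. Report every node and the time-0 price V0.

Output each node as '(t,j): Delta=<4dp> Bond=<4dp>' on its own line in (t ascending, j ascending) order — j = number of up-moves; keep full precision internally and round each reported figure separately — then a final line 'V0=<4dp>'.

(0,0): Delta=-0.0178 Bond=2.6060
(1,0): Delta=0.0000 Bond=0.9803
(1,1): Delta=-0.0195 Bond=2.8599
(2,0): Delta=0.0000 Bond=0.9901
(2,1): Delta=0.0000 Bond=0.9901
(2,2): Delta=-0.0213 Bond=3.1503
V0=0.3119

Under the risk-neutral measure, an up-move has probability p* = (R−d)/(u−d) = 0.8788 and values discount at R = 1.01.
At expiry t=3: V(3,0)=1.0000, V(3,1)=1.0000, V(3,2)=1.0000, V(3,3)=0.0000
(2,0): S=66.8736. Δ = (V_up−V_dn)/(S_up−S_dn) = (1.0000−1.0000)/(70.2173−48.1490) = 0.0000. V = [p*·1.0000 + (1−p*)·1.0000]/1.01 = 0.9901. B = V − Δ·S = 0.9901.
(2,1): S=97.5240. Δ = (V_up−V_dn)/(S_up−S_dn) = (1.0000−1.0000)/(102.4002−70.2173) = 0.0000. V = [p*·1.0000 + (1−p*)·1.0000]/1.01 = 0.9901. B = V − Δ·S = 0.9901.
(2,2): S=142.2225. Δ = (V_up−V_dn)/(S_up−S_dn) = (0.0000−1.0000)/(149.3336−102.4002) = -0.0213. V = [p*·0.0000 + (1−p*)·1.0000]/1.01 = 0.1200. B = V − Δ·S = 3.1503.
(1,0): S=92.8800. Δ = (V_up−V_dn)/(S_up−S_dn) = (0.9901−0.9901)/(97.5240−66.8736) = 0.0000. V = [p*·0.9901 + (1−p*)·0.9901]/1.01 = 0.9803. B = V − Δ·S = 0.9803.
(1,1): S=135.4500. Δ = (V_up−V_dn)/(S_up−S_dn) = (0.1200−0.9901)/(142.2225−97.5240) = -0.0195. V = [p*·0.1200 + (1−p*)·0.9901]/1.01 = 0.2232. B = V − Δ·S = 2.8599.
(0,0): S=129.0000. Δ = (V_up−V_dn)/(S_up−S_dn) = (0.2232−0.9803)/(135.4500−92.8800) = -0.0178. V = [p*·0.2232 + (1−p*)·0.9803]/1.01 = 0.3119. B = V − Δ·S = 2.6060.
The time-0 hedge costs 0.3119, which is the no-arbitrage price.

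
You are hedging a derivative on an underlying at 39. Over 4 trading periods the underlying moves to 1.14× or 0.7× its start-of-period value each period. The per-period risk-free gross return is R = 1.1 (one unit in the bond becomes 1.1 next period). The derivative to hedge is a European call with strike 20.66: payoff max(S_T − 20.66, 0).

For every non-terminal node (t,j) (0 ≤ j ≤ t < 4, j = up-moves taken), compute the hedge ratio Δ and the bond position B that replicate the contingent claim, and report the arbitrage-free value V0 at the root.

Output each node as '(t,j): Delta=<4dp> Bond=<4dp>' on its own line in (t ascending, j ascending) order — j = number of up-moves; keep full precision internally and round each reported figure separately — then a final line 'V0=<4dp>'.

Under the risk-neutral measure, an up-move has probability p* = (R−d)/(u−d) = 0.9091 and values discount at R = 1.1.
At expiry t=4: V(4,0)=0.0000, V(4,1)=0.0000, V(4,2)=4.1754, V(4,3)=19.7862, V(4,4)=45.2094
  t=3,j=0: stock 13.3770 → up 15.2498 (V=0.0000), down 9.3639 (V=0.0000). Price 0.0000; hedge Δ=0.0000, bond B=0.0000.
  t=3,j=1: stock 21.7854 → up 24.8354 (V=4.1754), down 15.2498 (V=0.0000). Price 3.4507; hedge Δ=0.4356, bond B=-6.0387.
  t=3,j=2: stock 35.4791 → up 40.4462 (V=19.7862), down 24.8354 (V=4.1754). Price 16.6973; hedge Δ=1.0000, bond B=-18.7818.
  t=3,j=3: stock 57.7802 → up 65.8694 (V=45.2094), down 40.4462 (V=19.7862). Price 38.9984; hedge Δ=1.0000, bond B=-18.7818.
  t=2,j=0: stock 19.1100 → up 21.7854 (V=3.4507), down 13.3770 (V=0.0000). Price 2.8518; hedge Δ=0.4104, bond B=-4.9907.
  t=2,j=1: stock 31.1220 → up 35.4791 (V=16.6973), down 21.7854 (V=3.4507). Price 14.0846; hedge Δ=0.9673, bond B=-16.0212.
  t=2,j=2: stock 50.6844 → up 57.7802 (V=38.9984), down 35.4791 (V=16.6973). Price 33.6100; hedge Δ=1.0000, bond B=-17.0744.
  t=1,j=0: stock 27.3000 → up 31.1220 (V=14.0846), down 19.1100 (V=2.8518). Price 11.8758; hedge Δ=0.9351, bond B=-13.6531.
  t=1,j=1: stock 44.4600 → up 50.6844 (V=33.6100), down 31.1220 (V=14.0846). Price 28.9409; hedge Δ=0.9981, bond B=-15.4351.
  t=0,j=0: stock 39.0000 → up 44.4600 (V=28.9409), down 27.3000 (V=11.8758). Price 24.8996; hedge Δ=0.9945, bond B=-13.8847.
Each (Δ,B) replicates both successor values, so the strategy is self-financing and V0 is arbitrage-free.

(0,0): Delta=0.9945 Bond=-13.8847
(1,0): Delta=0.9351 Bond=-13.6531
(1,1): Delta=0.9981 Bond=-15.4351
(2,0): Delta=0.4104 Bond=-4.9907
(2,1): Delta=0.9673 Bond=-16.0212
(2,2): Delta=1.0000 Bond=-17.0744
(3,0): Delta=0.0000 Bond=0.0000
(3,1): Delta=0.4356 Bond=-6.0387
(3,2): Delta=1.0000 Bond=-18.7818
(3,3): Delta=1.0000 Bond=-18.7818
V0=24.8996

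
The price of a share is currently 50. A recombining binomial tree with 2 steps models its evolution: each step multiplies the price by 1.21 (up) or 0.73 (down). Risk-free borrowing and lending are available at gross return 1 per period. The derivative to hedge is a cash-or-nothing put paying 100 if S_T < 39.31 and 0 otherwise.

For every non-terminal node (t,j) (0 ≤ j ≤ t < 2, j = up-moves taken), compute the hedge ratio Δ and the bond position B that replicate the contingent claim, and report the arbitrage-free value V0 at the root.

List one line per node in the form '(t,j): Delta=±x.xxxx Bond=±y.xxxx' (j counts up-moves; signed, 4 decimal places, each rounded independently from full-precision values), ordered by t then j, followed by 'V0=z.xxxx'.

The replicating-portfolio and risk-neutral prices coincide; use p* = (1−0.73)/(1.21−0.73) = 0.5625 for the latter.
At expiry t=2: V(2,0)=100.0000, V(2,1)=0.0000, V(2,2)=0.0000
  t=1,j=0: stock 36.5000 → up 44.1650 (V=0.0000), down 26.6450 (V=100.0000). Price 43.7500; hedge Δ=-5.7078, bond B=252.0833.
  t=1,j=1: stock 60.5000 → up 73.2050 (V=0.0000), down 44.1650 (V=0.0000). Price 0.0000; hedge Δ=0.0000, bond B=0.0000.
  t=0,j=0: stock 50.0000 → up 60.5000 (V=0.0000), down 36.5000 (V=43.7500). Price 19.1406; hedge Δ=-1.8229, bond B=110.2865.
Self-financing check: at every node Δ·S+B equals the discounted successor values.

(0,0): Delta=-1.8229 Bond=110.2865
(1,0): Delta=-5.7078 Bond=252.0833
(1,1): Delta=0.0000 Bond=0.0000
V0=19.1406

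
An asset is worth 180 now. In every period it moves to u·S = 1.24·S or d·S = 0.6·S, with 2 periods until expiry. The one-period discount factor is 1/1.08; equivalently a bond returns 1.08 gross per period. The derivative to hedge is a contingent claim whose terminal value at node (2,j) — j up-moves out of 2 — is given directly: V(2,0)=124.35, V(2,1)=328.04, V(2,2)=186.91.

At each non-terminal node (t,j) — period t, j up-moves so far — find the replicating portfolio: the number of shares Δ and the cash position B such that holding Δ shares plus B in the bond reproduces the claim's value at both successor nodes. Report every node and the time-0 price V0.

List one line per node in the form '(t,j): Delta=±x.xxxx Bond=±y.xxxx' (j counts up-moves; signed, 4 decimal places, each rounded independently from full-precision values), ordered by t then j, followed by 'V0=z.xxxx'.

(0,0): Delta=-0.4415 Bond=281.7298
(1,0): Delta=2.9469 Bond=-61.6753
(1,1): Delta=-0.9880 Bond=426.2494
V0=202.2666

The replicating-portfolio and risk-neutral prices coincide; use p* = (1.08−0.6)/(1.24−0.6) = 0.7500 for the latter.
Terminal payoffs: V(2,0)=124.3500, V(2,1)=328.0400, V(2,2)=186.9100
  t=1,j=0: stock 108.0000 → up 133.9200 (V=328.0400), down 64.8000 (V=124.3500). Price 256.5903; hedge Δ=2.9469, bond B=-61.6753.
  t=1,j=1: stock 223.2000 → up 276.7680 (V=186.9100), down 133.9200 (V=328.0400). Price 205.7338; hedge Δ=-0.9880, bond B=426.2494.
  t=0,j=0: stock 180.0000 → up 223.2000 (V=205.7338), down 108.0000 (V=256.5903). Price 202.2666; hedge Δ=-0.4415, bond B=281.7298.
Self-financing check: at every node Δ·S+B equals the discounted successor values.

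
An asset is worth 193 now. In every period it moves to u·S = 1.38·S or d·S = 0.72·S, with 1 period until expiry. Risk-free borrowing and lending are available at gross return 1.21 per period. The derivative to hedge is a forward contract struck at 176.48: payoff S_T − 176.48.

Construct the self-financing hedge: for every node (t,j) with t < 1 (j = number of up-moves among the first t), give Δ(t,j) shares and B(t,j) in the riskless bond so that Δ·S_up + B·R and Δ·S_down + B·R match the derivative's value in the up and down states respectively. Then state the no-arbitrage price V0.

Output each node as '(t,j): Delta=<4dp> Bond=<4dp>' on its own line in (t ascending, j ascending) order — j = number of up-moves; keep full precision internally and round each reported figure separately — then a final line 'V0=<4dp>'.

The replicating-portfolio and risk-neutral prices coincide; use p* = (1.21−0.72)/(1.38−0.72) = 0.7424 for the latter.
Payoff layer (t=1): V(1,0)=-37.5200, V(1,1)=89.8600
(0,0): S=193.0000. Δ = (V_up−V_dn)/(S_up−S_dn) = (89.8600−-37.5200)/(266.3400−138.9600) = 1.0000. V = [p*·89.8600 + (1−p*)·-37.5200]/1.21 = 47.1488. B = V − Δ·S = -145.8512.
Check: Δ(0,0)·S0 + B(0,0) = 47.1488 = V0.

(0,0): Delta=1.0000 Bond=-145.8512
V0=47.1488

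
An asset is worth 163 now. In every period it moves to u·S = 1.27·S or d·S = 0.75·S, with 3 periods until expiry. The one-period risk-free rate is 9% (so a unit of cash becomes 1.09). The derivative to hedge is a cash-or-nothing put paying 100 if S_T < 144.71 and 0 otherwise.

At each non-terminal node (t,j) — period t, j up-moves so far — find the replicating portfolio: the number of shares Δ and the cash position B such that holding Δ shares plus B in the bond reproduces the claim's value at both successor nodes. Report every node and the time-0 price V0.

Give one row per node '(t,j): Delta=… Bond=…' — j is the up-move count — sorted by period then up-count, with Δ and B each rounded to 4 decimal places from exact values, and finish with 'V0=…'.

Since d<R<u, set p* = (R−d)/(u−d) = 0.6538; price each node as the discounted p*-expectation of its children.
At expiry t=3: V(3,0)=100.0000, V(3,1)=100.0000, V(3,2)=0.0000, V(3,3)=0.0000
  t=2,j=0: stock 91.6875 → up 116.4431 (V=100.0000), down 68.7656 (V=100.0000). Price 91.7431; hedge Δ=0.0000, bond B=91.7431.
  t=2,j=1: stock 155.2575 → up 197.1770 (V=0.0000), down 116.4431 (V=100.0000). Price 31.7572; hedge Δ=-1.2386, bond B=224.0649.
  t=2,j=2: stock 262.9027 → up 333.8864 (V=0.0000), down 197.1770 (V=0.0000). Price 0.0000; hedge Δ=0.0000, bond B=0.0000.
  t=1,j=0: stock 122.2500 → up 155.2575 (V=31.7572), down 91.6875 (V=91.7431). Price 48.1849; hedge Δ=-0.9436, bond B=163.5424.
  t=1,j=1: stock 207.0100 → up 262.9027 (V=0.0000), down 155.2575 (V=31.7572). Price 10.0852; hedge Δ=-0.2950, bond B=71.1568.
  t=0,j=0: stock 163.0000 → up 207.0100 (V=10.0852), down 122.2500 (V=48.1849). Price 21.3519; hedge Δ=-0.4495, bond B=94.6206.
Check: Δ(0,0)·S0 + B(0,0) = 21.3519 = V0.

(0,0): Delta=-0.4495 Bond=94.6206
(1,0): Delta=-0.9436 Bond=163.5424
(1,1): Delta=-0.2950 Bond=71.1568
(2,0): Delta=0.0000 Bond=91.7431
(2,1): Delta=-1.2386 Bond=224.0649
(2,2): Delta=0.0000 Bond=0.0000
V0=21.3519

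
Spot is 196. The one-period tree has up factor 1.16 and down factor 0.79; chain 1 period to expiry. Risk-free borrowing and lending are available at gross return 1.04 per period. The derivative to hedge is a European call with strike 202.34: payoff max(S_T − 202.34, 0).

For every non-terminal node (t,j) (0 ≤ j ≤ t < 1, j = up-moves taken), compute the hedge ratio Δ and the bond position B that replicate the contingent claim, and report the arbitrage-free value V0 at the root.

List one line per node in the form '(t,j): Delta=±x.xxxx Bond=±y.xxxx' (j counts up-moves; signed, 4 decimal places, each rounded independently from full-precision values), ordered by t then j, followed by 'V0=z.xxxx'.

Risk-neutral probability p* = (R−d)/(u−d) = (1.04−0.79)/(1.16−0.79) = 0.6757.
Terminal values V(1,·): V(1,0)=0.0000, V(1,1)=25.0200
Node (0,0) S=196.0000: V=(p*·25.0200+(1−p*)·0.0000)/1.04=16.2552; Δ=(25.0200−0.0000)/(227.3600−154.8400)=0.3450; B=V−Δ·S=-51.3664
Check: Δ(0,0)·S0 + B(0,0) = 16.2552 = V0.

(0,0): Delta=0.3450 Bond=-51.3664
V0=16.2552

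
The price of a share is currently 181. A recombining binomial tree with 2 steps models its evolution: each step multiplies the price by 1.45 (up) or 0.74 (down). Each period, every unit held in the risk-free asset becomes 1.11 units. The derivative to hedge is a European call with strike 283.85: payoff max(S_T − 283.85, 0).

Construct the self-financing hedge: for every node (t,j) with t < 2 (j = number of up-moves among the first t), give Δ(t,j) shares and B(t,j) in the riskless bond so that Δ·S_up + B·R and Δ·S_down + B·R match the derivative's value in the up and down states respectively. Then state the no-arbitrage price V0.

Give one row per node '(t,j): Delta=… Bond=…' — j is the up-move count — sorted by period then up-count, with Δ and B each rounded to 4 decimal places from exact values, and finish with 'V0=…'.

Since d<R<u, set p* = (R−d)/(u−d) = 0.5211; price each node as the discounted p*-expectation of its children.
Terminal values V(2,·): V(2,0)=0.0000, V(2,1)=0.0000, V(2,2)=96.7025
(1,0): S=133.9400. Δ = (V_up−V_dn)/(S_up−S_dn) = (0.0000−0.0000)/(194.2130−99.1156) = 0.0000. V = [p*·0.0000 + (1−p*)·0.0000]/1.11 = 0.0000. B = V − Δ·S = 0.0000.
(1,1): S=262.4500. Δ = (V_up−V_dn)/(S_up−S_dn) = (96.7025−0.0000)/(380.5525−194.2130) = 0.5190. V = [p*·96.7025 + (1−p*)·0.0000]/1.11 = 45.4002. B = V − Δ·S = -90.8005.
(0,0): S=181.0000. Δ = (V_up−V_dn)/(S_up−S_dn) = (45.4002−0.0000)/(262.4500−133.9400) = 0.3533. V = [p*·45.4002 + (1−p*)·0.0000]/1.11 = 21.3147. B = V − Δ·S = -42.6293.
The time-0 hedge costs 21.3147, which is the no-arbitrage price.

(0,0): Delta=0.3533 Bond=-42.6293
(1,0): Delta=0.0000 Bond=0.0000
(1,1): Delta=0.5190 Bond=-90.8005
V0=21.3147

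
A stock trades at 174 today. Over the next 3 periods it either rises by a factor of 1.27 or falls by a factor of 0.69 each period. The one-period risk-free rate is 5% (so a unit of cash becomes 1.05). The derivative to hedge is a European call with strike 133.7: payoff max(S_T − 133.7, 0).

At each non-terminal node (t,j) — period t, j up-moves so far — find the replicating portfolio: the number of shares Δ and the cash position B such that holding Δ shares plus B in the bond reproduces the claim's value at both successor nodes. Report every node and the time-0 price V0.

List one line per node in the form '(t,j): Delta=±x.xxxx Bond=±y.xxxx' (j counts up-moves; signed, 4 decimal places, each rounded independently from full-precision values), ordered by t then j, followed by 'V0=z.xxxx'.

No-arbitrage ⇒ martingale measure with p* = (R−d)/(u−d) = 0.6207.
At expiry t=3: V(3,0)=0.0000, V(3,1)=0.0000, V(3,2)=59.9448, V(3,3)=222.7186
Node (2,0) S=82.8414: V=(p*·0.0000+(1−p*)·0.0000)/1.05=0.0000; Δ=(0.0000−0.0000)/(105.2086−57.1606)=0.0000; B=V−Δ·S=0.0000
Node (2,1) S=152.4762: V=(p*·59.9448+(1−p*)·0.0000)/1.05=35.4353; Δ=(59.9448−0.0000)/(193.6448−105.2086)=0.6778; B=V−Δ·S=-67.9177
Node (2,2) S=280.6446: V=(p*·222.7186+(1−p*)·59.9448)/1.05=153.3113; Δ=(222.7186−59.9448)/(356.4186−193.6448)=1.0000; B=V−Δ·S=-127.3333
Node (1,0) S=120.0600: V=(p*·35.4353+(1−p*)·0.0000)/1.05=20.9470; Δ=(35.4353−0.0000)/(152.4762−82.8414)=0.5089; B=V−Δ·S=-40.1484
Node (1,1) S=220.9800: V=(p*·153.3113+(1−p*)·35.4353)/1.05=103.4283; Δ=(153.3113−35.4353)/(280.6446−152.4762)=0.9197; B=V−Δ·S=-99.8061
Node (0,0) S=174.0000: V=(p*·103.4283+(1−p*)·20.9470)/1.05=68.7069; Δ=(103.4283−20.9470)/(220.9800−120.0600)=0.8173; B=V−Δ·S=-73.5022
Each (Δ,B) replicates both successor values, so the strategy is self-financing and V0 is arbitrage-free.

(0,0): Delta=0.8173 Bond=-73.5022
(1,0): Delta=0.5089 Bond=-40.1484
(1,1): Delta=0.9197 Bond=-99.8061
(2,0): Delta=0.0000 Bond=0.0000
(2,1): Delta=0.6778 Bond=-67.9177
(2,2): Delta=1.0000 Bond=-127.3333
V0=68.7069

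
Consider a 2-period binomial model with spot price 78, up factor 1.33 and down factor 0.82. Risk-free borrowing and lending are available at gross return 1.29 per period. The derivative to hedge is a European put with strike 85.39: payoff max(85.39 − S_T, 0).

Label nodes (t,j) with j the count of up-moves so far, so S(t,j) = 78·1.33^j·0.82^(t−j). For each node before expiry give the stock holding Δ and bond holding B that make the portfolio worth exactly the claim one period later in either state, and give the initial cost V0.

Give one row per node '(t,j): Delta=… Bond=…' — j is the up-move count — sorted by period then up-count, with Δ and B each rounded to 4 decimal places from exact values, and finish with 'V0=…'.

(0,0): Delta=-0.0557 Bond=4.4913
(1,0): Delta=-1.0000 Bond=66.1938
(1,1): Delta=-0.0061 Bond=0.6534
V0=0.1499

Risk-neutral probability p* = (R−d)/(u−d) = (1.29−0.82)/(1.33−0.82) = 0.9216.
Terminal payoffs: V(2,0)=32.9428, V(2,1)=0.3232, V(2,2)=0.0000
(1,0): S=63.9600. Δ = (V_up−V_dn)/(S_up−S_dn) = (0.3232−32.9428)/(85.0668−52.4472) = -1.0000. V = [p*·0.3232 + (1−p*)·32.9428]/1.29 = 2.2338. B = V − Δ·S = 66.1938.
(1,1): S=103.7400. Δ = (V_up−V_dn)/(S_up−S_dn) = (0.0000−0.3232)/(137.9742−85.0668) = -0.0061. V = [p*·0.0000 + (1−p*)·0.3232]/1.29 = 0.0197. B = V − Δ·S = 0.6534.
(0,0): S=78.0000. Δ = (V_up−V_dn)/(S_up−S_dn) = (0.0197−2.2338)/(103.7400−63.9600) = -0.0557. V = [p*·0.0197 + (1−p*)·2.2338]/1.29 = 0.1499. B = V − Δ·S = 4.4913.
The time-0 hedge costs 0.1499, which is the no-arbitrage price.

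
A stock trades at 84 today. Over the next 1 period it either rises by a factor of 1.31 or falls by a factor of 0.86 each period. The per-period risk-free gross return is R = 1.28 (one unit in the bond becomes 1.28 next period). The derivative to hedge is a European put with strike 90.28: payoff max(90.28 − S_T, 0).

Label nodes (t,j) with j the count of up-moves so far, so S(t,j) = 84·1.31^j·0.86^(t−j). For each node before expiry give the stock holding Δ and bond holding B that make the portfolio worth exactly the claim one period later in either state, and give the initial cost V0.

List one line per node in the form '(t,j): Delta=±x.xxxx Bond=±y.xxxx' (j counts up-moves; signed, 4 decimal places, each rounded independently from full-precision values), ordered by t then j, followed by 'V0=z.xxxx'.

Since d<R<u, set p* = (R−d)/(u−d) = 0.9333; price each node as the discounted p*-expectation of its children.
Terminal values V(1,·): V(1,0)=18.0400, V(1,1)=0.0000
Node (0,0) S=84.0000: V=(p*·0.0000+(1−p*)·18.0400)/1.28=0.9396; Δ=(0.0000−18.0400)/(110.0400−72.2400)=-0.4772; B=V−Δ·S=41.0285
The time-0 hedge costs 0.9396, which is the no-arbitrage price.

(0,0): Delta=-0.4772 Bond=41.0285
V0=0.9396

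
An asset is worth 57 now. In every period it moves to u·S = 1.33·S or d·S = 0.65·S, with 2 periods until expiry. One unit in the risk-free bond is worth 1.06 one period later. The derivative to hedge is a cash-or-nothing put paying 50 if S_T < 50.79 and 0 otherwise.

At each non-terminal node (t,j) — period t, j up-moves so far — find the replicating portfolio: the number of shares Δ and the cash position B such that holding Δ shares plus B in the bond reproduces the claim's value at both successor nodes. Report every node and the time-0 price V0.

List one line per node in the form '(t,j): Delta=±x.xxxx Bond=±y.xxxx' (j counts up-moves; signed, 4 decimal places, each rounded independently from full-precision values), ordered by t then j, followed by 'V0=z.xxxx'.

(0,0): Delta=-0.7338 Bond=70.1469
(1,0): Delta=0.0000 Bond=47.1698
(1,1): Delta=-0.9699 Bond=92.2586
V0=28.3224

No-arbitrage ⇒ martingale measure with p* = (R−d)/(u−d) = 0.6029.
Payoff layer (t=2): V(2,0)=50.0000, V(2,1)=50.0000, V(2,2)=0.0000
(1,0): S=37.0500. Δ = (V_up−V_dn)/(S_up−S_dn) = (50.0000−50.0000)/(49.2765−24.0825) = 0.0000. V = [p*·50.0000 + (1−p*)·50.0000]/1.06 = 47.1698. B = V − Δ·S = 47.1698.
(1,1): S=75.8100. Δ = (V_up−V_dn)/(S_up−S_dn) = (0.0000−50.0000)/(100.8273−49.2765) = -0.9699. V = [p*·0.0000 + (1−p*)·50.0000]/1.06 = 18.7292. B = V − Δ·S = 92.2586.
(0,0): S=57.0000. Δ = (V_up−V_dn)/(S_up−S_dn) = (18.7292−47.1698)/(75.8100−37.0500) = -0.7338. V = [p*·18.7292 + (1−p*)·47.1698]/1.06 = 28.3224. B = V − Δ·S = 70.1469.
The time-0 hedge costs 28.3224, which is the no-arbitrage price.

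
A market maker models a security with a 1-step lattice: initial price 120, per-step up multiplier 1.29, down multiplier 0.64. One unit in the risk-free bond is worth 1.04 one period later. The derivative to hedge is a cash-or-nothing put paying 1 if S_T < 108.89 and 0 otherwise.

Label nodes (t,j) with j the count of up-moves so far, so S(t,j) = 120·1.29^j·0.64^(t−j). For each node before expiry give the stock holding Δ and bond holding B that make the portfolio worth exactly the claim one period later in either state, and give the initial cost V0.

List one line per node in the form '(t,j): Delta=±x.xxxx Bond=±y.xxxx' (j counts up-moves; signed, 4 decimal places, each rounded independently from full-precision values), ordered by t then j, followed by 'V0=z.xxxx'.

(0,0): Delta=-0.0128 Bond=1.9083
V0=0.3698

Under the risk-neutral measure, an up-move has probability p* = (R−d)/(u−d) = 0.6154 and values discount at R = 1.04.
Terminal payoffs: V(1,0)=1.0000, V(1,1)=0.0000
(0,0): S=120.0000. Δ = (V_up−V_dn)/(S_up−S_dn) = (0.0000−1.0000)/(154.8000−76.8000) = -0.0128. V = [p*·0.0000 + (1−p*)·1.0000]/1.04 = 0.3698. B = V − Δ·S = 1.9083.
Each (Δ,B) replicates both successor values, so the strategy is self-financing and V0 is arbitrage-free.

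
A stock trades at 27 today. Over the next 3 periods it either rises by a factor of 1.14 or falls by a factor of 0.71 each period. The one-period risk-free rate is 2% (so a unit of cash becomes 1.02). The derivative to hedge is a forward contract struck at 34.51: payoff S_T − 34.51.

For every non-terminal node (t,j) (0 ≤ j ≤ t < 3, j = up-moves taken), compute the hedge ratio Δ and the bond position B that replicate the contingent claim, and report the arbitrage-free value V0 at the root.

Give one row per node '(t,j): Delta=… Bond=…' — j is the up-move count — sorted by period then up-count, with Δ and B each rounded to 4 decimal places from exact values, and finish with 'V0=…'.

Under the risk-neutral measure, an up-move has probability p* = (R−d)/(u−d) = 0.7209 and values discount at R = 1.02.
At expiry t=3: V(3,0)=-24.8464, V(3,1)=-18.9938, V(3,2)=-9.5967, V(3,3)=5.4917
Node (2,0) S=13.6107: V=(p*·-18.9938+(1−p*)·-24.8464)/1.02=-20.2226; Δ=(-18.9938−-24.8464)/(15.5162−9.6636)=1.0000; B=V−Δ·S=-33.8333
Node (2,1) S=21.8538: V=(p*·-9.5967+(1−p*)·-18.9938)/1.02=-11.9795; Δ=(-9.5967−-18.9938)/(24.9133−15.5162)=1.0000; B=V−Δ·S=-33.8333
Node (2,2) S=35.0892: V=(p*·5.4917+(1−p*)·-9.5967)/1.02=1.2559; Δ=(5.4917−-9.5967)/(40.0017−24.9133)=1.0000; B=V−Δ·S=-33.8333
Node (1,0) S=19.1700: V=(p*·-11.9795+(1−p*)·-20.2226)/1.02=-13.9999; Δ=(-11.9795−-20.2226)/(21.8538−13.6107)=1.0000; B=V−Δ·S=-33.1699
Node (1,1) S=30.7800: V=(p*·1.2559+(1−p*)·-11.9795)/1.02=-2.3899; Δ=(1.2559−-11.9795)/(35.0892−21.8538)=1.0000; B=V−Δ·S=-33.1699
Node (0,0) S=27.0000: V=(p*·-2.3899+(1−p*)·-13.9999)/1.02=-5.5195; Δ=(-2.3899−-13.9999)/(30.7800−19.1700)=1.0000; B=V−Δ·S=-32.5195
Check: Δ(0,0)·S0 + B(0,0) = -5.5195 = V0.

(0,0): Delta=1.0000 Bond=-32.5195
(1,0): Delta=1.0000 Bond=-33.1699
(1,1): Delta=1.0000 Bond=-33.1699
(2,0): Delta=1.0000 Bond=-33.8333
(2,1): Delta=1.0000 Bond=-33.8333
(2,2): Delta=1.0000 Bond=-33.8333
V0=-5.5195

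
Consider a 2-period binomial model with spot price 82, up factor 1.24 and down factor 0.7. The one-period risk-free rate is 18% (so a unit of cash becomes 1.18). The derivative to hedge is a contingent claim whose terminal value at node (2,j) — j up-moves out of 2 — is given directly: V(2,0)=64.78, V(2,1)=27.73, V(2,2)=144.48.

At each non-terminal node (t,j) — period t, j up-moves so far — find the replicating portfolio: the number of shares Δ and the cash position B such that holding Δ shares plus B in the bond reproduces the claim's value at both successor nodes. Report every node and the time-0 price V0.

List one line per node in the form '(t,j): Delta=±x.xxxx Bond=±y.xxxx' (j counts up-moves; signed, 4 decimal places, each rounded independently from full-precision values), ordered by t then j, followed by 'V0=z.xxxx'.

(0,0): Delta=1.9074 Bond=-69.9107
(1,0): Delta=-1.1953 Bond=95.5998
(1,1): Delta=2.1263 Bond=-104.7564
V0=86.4941

The replicating-portfolio and risk-neutral prices coincide; use p* = (1.18−0.7)/(1.24−0.7) = 0.8889 for the latter.
At expiry t=2: V(2,0)=64.7800, V(2,1)=27.7300, V(2,2)=144.4800
  t=1,j=0: stock 57.4000 → up 71.1760 (V=27.7300), down 40.1800 (V=64.7800). Price 26.9887; hedge Δ=-1.1953, bond B=95.5998.
  t=1,j=1: stock 101.6800 → up 126.0832 (V=144.4800), down 71.1760 (V=27.7300). Price 111.4473; hedge Δ=2.1263, bond B=-104.7564.
  t=0,j=0: stock 82.0000 → up 101.6800 (V=111.4473), down 57.4000 (V=26.9887). Price 86.4941; hedge Δ=1.9074, bond B=-69.9107.
Root portfolio cost Δ·82+B reproduces V0=86.4941.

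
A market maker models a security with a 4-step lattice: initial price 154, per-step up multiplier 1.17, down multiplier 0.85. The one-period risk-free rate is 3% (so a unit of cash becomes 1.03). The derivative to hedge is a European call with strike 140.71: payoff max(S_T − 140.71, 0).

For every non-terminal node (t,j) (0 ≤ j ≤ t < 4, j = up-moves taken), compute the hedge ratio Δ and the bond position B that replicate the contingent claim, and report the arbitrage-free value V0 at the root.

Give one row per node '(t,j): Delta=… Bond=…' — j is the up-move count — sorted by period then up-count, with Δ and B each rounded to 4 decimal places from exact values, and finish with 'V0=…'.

Since d<R<u, set p* = (R−d)/(u−d) = 0.5625; price each node as the discounted p*-expectation of its children.
Terminal values V(4,·): V(4,0)=0.0000, V(4,1)=0.0000, V(4,2)=11.6007, V(4,3)=68.9411, V(4,4)=147.8686
Node (3,0) S=94.5752: V=(p*·0.0000+(1−p*)·0.0000)/1.03=0.0000; Δ=(0.0000−0.0000)/(110.6530−80.3890)=0.0000; B=V−Δ·S=0.0000
Node (3,1) S=130.1800: V=(p*·11.6007+(1−p*)·0.0000)/1.03=6.3353; Δ=(11.6007−0.0000)/(152.3107−110.6530)=0.2785; B=V−Δ·S=-29.9167
Node (3,2) S=179.1890: V=(p*·68.9411+(1−p*)·11.6007)/1.03=42.5774; Δ=(68.9411−11.6007)/(209.6511−152.3107)=1.0000; B=V−Δ·S=-136.6117
Node (3,3) S=246.6484: V=(p*·147.8686+(1−p*)·68.9411)/1.03=110.0368; Δ=(147.8686−68.9411)/(288.5786−209.6511)=1.0000; B=V−Δ·S=-136.6117
Node (2,0) S=111.2650: V=(p*·6.3353+(1−p*)·0.0000)/1.03=3.4598; Δ=(6.3353−0.0000)/(130.1800−94.5752)=0.1779; B=V−Δ·S=-16.3380
Node (2,1) S=153.1530: V=(p*·42.5774+(1−p*)·6.3353)/1.03=25.9432; Δ=(42.5774−6.3353)/(179.1890−130.1800)=0.7395; B=V−Δ·S=-87.3132
Node (2,2) S=210.8106: V=(p*·110.0368+(1−p*)·42.5774)/1.03=78.1779; Δ=(110.0368−42.5774)/(246.6484−179.1890)=1.0000; B=V−Δ·S=-132.6327
Node (1,0) S=130.9000: V=(p*·25.9432+(1−p*)·3.4598)/1.03=15.6376; Δ=(25.9432−3.4598)/(153.1530−111.2650)=0.5367; B=V−Δ·S=-54.6229
Node (1,1) S=180.1800: V=(p*·78.1779+(1−p*)·25.9432)/1.03=53.7138; Δ=(78.1779−25.9432)/(210.8106−153.1530)=0.9059; B=V−Δ·S=-109.5198
Node (0,0) S=154.0000: V=(p*·53.7138+(1−p*)·15.6376)/1.03=35.9762; Δ=(53.7138−15.6376)/(180.1800−130.9000)=0.7727; B=V−Δ·S=-83.0121
Self-financing check: at every node Δ·S+B equals the discounted successor values.

(0,0): Delta=0.7727 Bond=-83.0121
(1,0): Delta=0.5367 Bond=-54.6229
(1,1): Delta=0.9059 Bond=-109.5198
(2,0): Delta=0.1779 Bond=-16.3380
(2,1): Delta=0.7395 Bond=-87.3132
(2,2): Delta=1.0000 Bond=-132.6327
(3,0): Delta=0.0000 Bond=0.0000
(3,1): Delta=0.2785 Bond=-29.9167
(3,2): Delta=1.0000 Bond=-136.6117
(3,3): Delta=1.0000 Bond=-136.6117
V0=35.9762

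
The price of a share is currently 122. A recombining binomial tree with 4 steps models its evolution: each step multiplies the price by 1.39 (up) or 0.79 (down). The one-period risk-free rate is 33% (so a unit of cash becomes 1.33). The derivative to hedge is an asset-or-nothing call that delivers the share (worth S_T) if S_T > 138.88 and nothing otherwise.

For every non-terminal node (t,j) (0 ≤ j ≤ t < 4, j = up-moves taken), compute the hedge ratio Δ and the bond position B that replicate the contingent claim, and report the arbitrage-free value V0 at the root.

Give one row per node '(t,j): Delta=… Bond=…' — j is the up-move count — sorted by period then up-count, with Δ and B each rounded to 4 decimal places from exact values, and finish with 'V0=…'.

Since d<R<u, set p* = (R−d)/(u−d) = 0.9000; price each node as the discounted p*-expectation of its children.
Terminal payoffs: V(4,0)=0.0000, V(4,1)=0.0000, V(4,2)=147.1105, V(4,3)=258.8400, V(4,4)=455.4273
  t=3,j=0: stock 60.1508 → up 83.6096 (V=0.0000), down 47.5191 (V=0.0000). Price 0.0000; hedge Δ=0.0000, bond B=0.0000.
  t=3,j=1: stock 105.8349 → up 147.1105 (V=147.1105), down 83.6096 (V=0.0000). Price 99.5484; hedge Δ=2.3167, bond B=-145.6357.
  t=3,j=2: stock 186.2158 → up 258.8400 (V=258.8400), down 147.1105 (V=147.1105). Price 186.2158; hedge Δ=1.0000, bond B=0.0000.
  t=3,j=3: stock 327.6455 → up 455.4273 (V=455.4273), down 258.8400 (V=258.8400). Price 327.6455; hedge Δ=1.0000, bond B=0.0000.
  t=2,j=0: stock 76.1402 → up 105.8349 (V=99.5484), down 60.1508 (V=0.0000). Price 67.3636; hedge Δ=2.1791, bond B=-98.5505.
  t=2,j=1: stock 133.9682 → up 186.2158 (V=186.2158), down 105.8349 (V=99.5484). Price 133.4955; hedge Δ=1.0782, bond B=-10.9501.
  t=2,j=2: stock 235.7162 → up 327.6455 (V=327.6455), down 186.2158 (V=186.2158). Price 235.7162; hedge Δ=1.0000, bond B=0.0000.
  t=1,j=0: stock 96.3800 → up 133.9682 (V=133.4955), down 76.1402 (V=67.3636). Price 95.4003; hedge Δ=1.1436, bond B=-14.8196.
  t=1,j=1: stock 169.5800 → up 235.7162 (V=235.7162), down 133.9682 (V=133.4955). Price 169.5445; hedge Δ=1.0046, bond B=-0.8233.
  t=0,j=0: stock 122.0000 → up 169.5800 (V=169.5445), down 96.3800 (V=95.4003). Price 121.9023; hedge Δ=1.0129, bond B=-1.6714.
Check: Δ(0,0)·S0 + B(0,0) = 121.9023 = V0.

(0,0): Delta=1.0129 Bond=-1.6714
(1,0): Delta=1.1436 Bond=-14.8196
(1,1): Delta=1.0046 Bond=-0.8233
(2,0): Delta=2.1791 Bond=-98.5505
(2,1): Delta=1.0782 Bond=-10.9501
(2,2): Delta=1.0000 Bond=0.0000
(3,0): Delta=0.0000 Bond=0.0000
(3,1): Delta=2.3167 Bond=-145.6357
(3,2): Delta=1.0000 Bond=0.0000
(3,3): Delta=1.0000 Bond=0.0000
V0=121.9023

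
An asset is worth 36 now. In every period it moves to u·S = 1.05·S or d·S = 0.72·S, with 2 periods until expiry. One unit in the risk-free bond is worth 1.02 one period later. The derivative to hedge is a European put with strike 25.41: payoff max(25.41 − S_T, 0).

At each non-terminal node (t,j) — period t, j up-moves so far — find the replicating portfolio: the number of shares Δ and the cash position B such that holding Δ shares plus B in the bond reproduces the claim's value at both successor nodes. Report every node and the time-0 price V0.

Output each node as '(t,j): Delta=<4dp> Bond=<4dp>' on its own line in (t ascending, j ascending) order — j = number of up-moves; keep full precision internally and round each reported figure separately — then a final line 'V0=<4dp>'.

(0,0): Delta=-0.0506 Bond=1.8760
(1,0): Delta=-0.7889 Bond=21.0487
(1,1): Delta=0.0000 Bond=0.0000
V0=0.0536

No-arbitrage ⇒ martingale measure with p* = (R−d)/(u−d) = 0.9091.
At expiry t=2: V(2,0)=6.7476, V(2,1)=0.0000, V(2,2)=0.0000
(1,0): S=25.9200. Δ = (V_up−V_dn)/(S_up−S_dn) = (0.0000−6.7476)/(27.2160−18.6624) = -0.7889. V = [p*·0.0000 + (1−p*)·6.7476]/1.02 = 0.6014. B = V − Δ·S = 21.0487.
(1,1): S=37.8000. Δ = (V_up−V_dn)/(S_up−S_dn) = (0.0000−0.0000)/(39.6900−27.2160) = 0.0000. V = [p*·0.0000 + (1−p*)·0.0000]/1.02 = 0.0000. B = V − Δ·S = 0.0000.
(0,0): S=36.0000. Δ = (V_up−V_dn)/(S_up−S_dn) = (0.0000−0.6014)/(37.8000−25.9200) = -0.0506. V = [p*·0.0000 + (1−p*)·0.6014]/1.02 = 0.0536. B = V − Δ·S = 1.8760.
Self-financing check: at every node Δ·S+B equals the discounted successor values.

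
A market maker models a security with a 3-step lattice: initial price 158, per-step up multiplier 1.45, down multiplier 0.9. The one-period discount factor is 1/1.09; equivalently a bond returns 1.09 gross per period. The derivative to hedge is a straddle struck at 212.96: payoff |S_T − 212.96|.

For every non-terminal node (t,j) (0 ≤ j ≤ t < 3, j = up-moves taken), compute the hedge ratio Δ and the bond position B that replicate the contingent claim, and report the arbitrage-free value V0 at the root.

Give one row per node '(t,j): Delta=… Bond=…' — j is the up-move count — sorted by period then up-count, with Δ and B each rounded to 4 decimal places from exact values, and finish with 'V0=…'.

(0,0): Delta=0.1759 Bond=26.8918
(1,0): Delta=-0.3029 Bond=97.3931
(1,1): Delta=0.7389 Bond=-99.6835
(2,0): Delta=-1.0000 Bond=195.3761
(2,1): Delta=0.5170 Bond=-62.8856
(2,2): Delta=1.0000 Bond=-195.3761
V0=54.6827

Risk-neutral probability p* = (R−d)/(u−d) = (1.09−0.9)/(1.45−0.9) = 0.3455.
Payoff layer (t=3): V(3,0)=97.7780, V(3,1)=27.3890, V(3,2)=86.0155, V(3,3)=268.7228
  t=2,j=0: stock 127.9800 → up 185.5710 (V=27.3890), down 115.1820 (V=97.7780). Price 67.3961; hedge Δ=-1.0000, bond B=195.3761.
  t=2,j=1: stock 206.1900 → up 298.9755 (V=86.0155), down 185.5710 (V=27.3890). Price 43.7081; hedge Δ=0.5170, bond B=-62.8856.
  t=2,j=2: stock 332.1950 → up 481.6827 (V=268.7228), down 298.9755 (V=86.0155). Price 136.8189; hedge Δ=1.0000, bond B=-195.3761.
  t=1,j=0: stock 142.2000 → up 206.1900 (V=43.7081), down 127.9800 (V=67.3961). Price 54.3238; hedge Δ=-0.3029, bond B=97.3931.
  t=1,j=1: stock 229.1000 → up 332.1950 (V=136.8189), down 206.1900 (V=43.7081). Price 69.6088; hedge Δ=0.7389, bond B=-99.6835.
  t=0,j=0: stock 158.0000 → up 229.1000 (V=69.6088), down 142.2000 (V=54.3238). Price 54.6827; hedge Δ=0.1759, bond B=26.8918.
Root portfolio cost Δ·158+B reproduces V0=54.6827.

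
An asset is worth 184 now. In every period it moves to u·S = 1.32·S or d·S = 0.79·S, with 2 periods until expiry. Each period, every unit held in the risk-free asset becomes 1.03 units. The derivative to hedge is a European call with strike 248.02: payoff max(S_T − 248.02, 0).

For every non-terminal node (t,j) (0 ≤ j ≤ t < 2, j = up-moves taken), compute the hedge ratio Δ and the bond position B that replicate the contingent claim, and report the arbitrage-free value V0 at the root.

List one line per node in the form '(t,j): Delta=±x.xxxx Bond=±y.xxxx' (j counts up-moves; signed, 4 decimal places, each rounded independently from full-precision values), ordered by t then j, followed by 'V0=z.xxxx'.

No-arbitrage ⇒ martingale measure with p* = (R−d)/(u−d) = 0.4528.
Terminal values V(2,·): V(2,0)=0.0000, V(2,1)=0.0000, V(2,2)=72.5816
  t=1,j=0: stock 145.3600 → up 191.8752 (V=0.0000), down 114.8344 (V=0.0000). Price 0.0000; hedge Δ=0.0000, bond B=0.0000.
  t=1,j=1: stock 242.8800 → up 320.6016 (V=72.5816), down 191.8752 (V=0.0000). Price 31.9098; hedge Δ=0.5638, bond B=-105.0366.
  t=0,j=0: stock 184.0000 → up 242.8800 (V=31.9098), down 145.3600 (V=0.0000). Price 14.0289; hedge Δ=0.3272, bond B=-46.1784.
Each (Δ,B) replicates both successor values, so the strategy is self-financing and V0 is arbitrage-free.

(0,0): Delta=0.3272 Bond=-46.1784
(1,0): Delta=0.0000 Bond=0.0000
(1,1): Delta=0.5638 Bond=-105.0366
V0=14.0289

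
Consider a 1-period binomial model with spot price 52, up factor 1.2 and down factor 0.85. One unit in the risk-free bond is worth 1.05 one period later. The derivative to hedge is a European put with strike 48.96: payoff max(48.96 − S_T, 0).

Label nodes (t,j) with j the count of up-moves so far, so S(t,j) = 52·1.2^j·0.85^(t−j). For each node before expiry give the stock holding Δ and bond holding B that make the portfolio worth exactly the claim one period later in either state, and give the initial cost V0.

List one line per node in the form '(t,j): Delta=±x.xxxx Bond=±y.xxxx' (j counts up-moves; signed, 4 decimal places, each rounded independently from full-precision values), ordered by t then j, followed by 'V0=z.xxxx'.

Under the risk-neutral measure, an up-move has probability p* = (R−d)/(u−d) = 0.5714 and values discount at R = 1.05.
Terminal payoffs: V(1,0)=4.7600, V(1,1)=0.0000
Node (0,0) S=52.0000: V=(p*·0.0000+(1−p*)·4.7600)/1.05=1.9429; Δ=(0.0000−4.7600)/(62.4000−44.2000)=-0.2615; B=V−Δ·S=15.5429
Each (Δ,B) replicates both successor values, so the strategy is self-financing and V0 is arbitrage-free.

(0,0): Delta=-0.2615 Bond=15.5429
V0=1.9429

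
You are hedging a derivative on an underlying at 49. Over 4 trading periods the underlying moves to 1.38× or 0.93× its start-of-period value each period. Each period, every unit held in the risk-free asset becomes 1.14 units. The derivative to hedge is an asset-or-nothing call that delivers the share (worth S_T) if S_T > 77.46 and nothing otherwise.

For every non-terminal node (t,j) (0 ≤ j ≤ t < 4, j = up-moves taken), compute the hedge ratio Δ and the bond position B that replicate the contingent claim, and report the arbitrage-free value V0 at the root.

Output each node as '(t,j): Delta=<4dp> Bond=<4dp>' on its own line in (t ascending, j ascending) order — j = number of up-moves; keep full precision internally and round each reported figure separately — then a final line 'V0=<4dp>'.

Under the risk-neutral measure, an up-move has probability p* = (R−d)/(u−d) = 0.4667 and values discount at R = 1.14.
At expiry t=4: V(4,0)=0.0000, V(4,1)=0.0000, V(4,2)=80.7087, V(4,3)=119.7612, V(4,4)=177.7102
(3,0): S=39.4135. Δ = (V_up−V_dn)/(S_up−S_dn) = (0.0000−0.0000)/(54.3906−36.6545) = 0.0000. V = [p*·0.0000 + (1−p*)·0.0000]/1.14 = 0.0000. B = V − Δ·S = 0.0000.
(3,1): S=58.4845. Δ = (V_up−V_dn)/(S_up−S_dn) = (80.7087−0.0000)/(80.7087−54.3906) = 3.0667. V = [p*·80.7087 + (1−p*)·0.0000]/1.14 = 33.0386. B = V − Δ·S = -146.3139.
(3,2): S=86.7835. Δ = (V_up−V_dn)/(S_up−S_dn) = (119.7612−80.7087)/(119.7612−80.7087) = 1.0000. V = [p*·119.7612 + (1−p*)·80.7087]/1.14 = 86.7835. B = V − Δ·S = 0.0000.
(3,3): S=128.7755. Δ = (V_up−V_dn)/(S_up−S_dn) = (177.7102−119.7612)/(177.7102−119.7612) = 1.0000. V = [p*·177.7102 + (1−p*)·119.7612]/1.14 = 128.7755. B = V − Δ·S = 0.0000.
(2,0): S=42.3801. Δ = (V_up−V_dn)/(S_up−S_dn) = (33.0386−0.0000)/(58.4845−39.4135) = 1.7324. V = [p*·33.0386 + (1−p*)·0.0000]/1.14 = 13.5246. B = V − Δ·S = -59.8946.
(2,1): S=62.8866. Δ = (V_up−V_dn)/(S_up−S_dn) = (86.7835−33.0386)/(86.7835−58.4845) = 1.8992. V = [p*·86.7835 + (1−p*)·33.0386]/1.14 = 50.9821. B = V − Δ·S = -68.4510.
(2,2): S=93.3156. Δ = (V_up−V_dn)/(S_up−S_dn) = (128.7755−86.7835)/(128.7755−86.7835) = 1.0000. V = [p*·128.7755 + (1−p*)·86.7835]/1.14 = 93.3156. B = V − Δ·S = 0.0000.
(1,0): S=45.5700. Δ = (V_up−V_dn)/(S_up−S_dn) = (50.9821−13.5246)/(62.8866−42.3801) = 1.8266. V = [p*·50.9821 + (1−p*)·13.5246]/1.14 = 27.1972. B = V − Δ·S = -56.0417.
(1,1): S=67.6200. Δ = (V_up−V_dn)/(S_up−S_dn) = (93.3156−50.9821)/(93.3156−62.8866) = 1.3912. V = [p*·93.3156 + (1−p*)·50.9821]/1.14 = 62.0506. B = V − Δ·S = -32.0238.
(0,0): S=49.0000. Δ = (V_up−V_dn)/(S_up−S_dn) = (62.0506−27.1972)/(67.6200−45.5700) = 1.5807. V = [p*·62.0506 + (1−p*)·27.1972]/1.14 = 38.1247. B = V − Δ·S = -39.3275.
Each (Δ,B) replicates both successor values, so the strategy is self-financing and V0 is arbitrage-free.

(0,0): Delta=1.5807 Bond=-39.3275
(1,0): Delta=1.8266 Bond=-56.0417
(1,1): Delta=1.3912 Bond=-32.0238
(2,0): Delta=1.7324 Bond=-59.8946
(2,1): Delta=1.8992 Bond=-68.4510
(2,2): Delta=1.0000 Bond=0.0000
(3,0): Delta=0.0000 Bond=0.0000
(3,1): Delta=3.0667 Bond=-146.3139
(3,2): Delta=1.0000 Bond=0.0000
(3,3): Delta=1.0000 Bond=0.0000
V0=38.1247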